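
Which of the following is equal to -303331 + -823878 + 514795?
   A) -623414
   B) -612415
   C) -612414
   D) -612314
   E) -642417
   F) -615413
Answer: C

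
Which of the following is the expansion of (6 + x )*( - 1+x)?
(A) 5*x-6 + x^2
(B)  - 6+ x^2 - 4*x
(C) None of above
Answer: A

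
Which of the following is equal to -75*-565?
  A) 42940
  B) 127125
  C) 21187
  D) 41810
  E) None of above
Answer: E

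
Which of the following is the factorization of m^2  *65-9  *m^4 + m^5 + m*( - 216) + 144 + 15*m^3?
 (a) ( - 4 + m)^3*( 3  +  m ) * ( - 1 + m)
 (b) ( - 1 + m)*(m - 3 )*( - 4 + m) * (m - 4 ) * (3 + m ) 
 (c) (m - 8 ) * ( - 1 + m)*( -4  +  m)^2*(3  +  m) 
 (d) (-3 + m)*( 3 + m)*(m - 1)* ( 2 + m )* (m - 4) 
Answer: b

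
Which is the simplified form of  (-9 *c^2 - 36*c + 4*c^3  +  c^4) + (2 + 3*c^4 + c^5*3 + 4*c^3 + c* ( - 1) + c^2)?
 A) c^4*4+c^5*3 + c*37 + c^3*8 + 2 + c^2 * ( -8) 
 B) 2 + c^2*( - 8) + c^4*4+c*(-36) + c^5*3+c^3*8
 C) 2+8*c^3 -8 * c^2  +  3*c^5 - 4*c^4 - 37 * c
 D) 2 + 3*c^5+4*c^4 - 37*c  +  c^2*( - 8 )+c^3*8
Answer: D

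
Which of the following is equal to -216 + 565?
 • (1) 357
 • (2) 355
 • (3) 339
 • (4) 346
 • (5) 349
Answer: 5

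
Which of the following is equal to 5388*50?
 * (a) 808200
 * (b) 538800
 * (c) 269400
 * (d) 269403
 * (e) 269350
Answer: c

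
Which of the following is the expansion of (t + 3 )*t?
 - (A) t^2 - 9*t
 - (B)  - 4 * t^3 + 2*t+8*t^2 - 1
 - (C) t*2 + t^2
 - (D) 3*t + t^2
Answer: D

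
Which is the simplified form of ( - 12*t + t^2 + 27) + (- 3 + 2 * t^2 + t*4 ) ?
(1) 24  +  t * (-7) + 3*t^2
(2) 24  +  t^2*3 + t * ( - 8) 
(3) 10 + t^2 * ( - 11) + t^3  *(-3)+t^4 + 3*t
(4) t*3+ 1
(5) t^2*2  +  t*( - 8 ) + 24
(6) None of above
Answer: 2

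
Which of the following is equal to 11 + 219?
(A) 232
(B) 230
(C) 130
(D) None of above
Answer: B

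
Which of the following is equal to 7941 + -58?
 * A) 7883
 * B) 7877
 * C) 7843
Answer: A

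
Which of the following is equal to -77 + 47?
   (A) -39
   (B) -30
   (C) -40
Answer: B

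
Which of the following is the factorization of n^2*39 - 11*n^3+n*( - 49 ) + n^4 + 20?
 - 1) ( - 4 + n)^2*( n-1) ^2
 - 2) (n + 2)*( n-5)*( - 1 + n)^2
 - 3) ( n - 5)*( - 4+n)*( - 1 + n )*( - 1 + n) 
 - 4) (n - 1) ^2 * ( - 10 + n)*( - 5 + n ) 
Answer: 3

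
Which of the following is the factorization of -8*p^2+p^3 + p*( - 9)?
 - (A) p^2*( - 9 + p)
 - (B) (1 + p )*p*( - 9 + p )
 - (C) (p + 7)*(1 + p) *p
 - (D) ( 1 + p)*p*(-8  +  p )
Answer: B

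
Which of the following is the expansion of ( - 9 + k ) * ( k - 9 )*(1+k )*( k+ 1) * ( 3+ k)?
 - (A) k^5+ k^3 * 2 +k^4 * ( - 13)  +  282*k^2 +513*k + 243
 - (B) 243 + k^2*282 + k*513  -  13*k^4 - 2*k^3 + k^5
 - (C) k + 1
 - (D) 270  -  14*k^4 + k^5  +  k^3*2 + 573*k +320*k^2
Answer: B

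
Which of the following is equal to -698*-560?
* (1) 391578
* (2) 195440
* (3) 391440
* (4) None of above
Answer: 4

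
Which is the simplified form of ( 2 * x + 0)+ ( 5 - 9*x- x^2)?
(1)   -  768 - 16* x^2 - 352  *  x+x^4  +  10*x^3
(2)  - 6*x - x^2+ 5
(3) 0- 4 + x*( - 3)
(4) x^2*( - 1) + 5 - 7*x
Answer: 4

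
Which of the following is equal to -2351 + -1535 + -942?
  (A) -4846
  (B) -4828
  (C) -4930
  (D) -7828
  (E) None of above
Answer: B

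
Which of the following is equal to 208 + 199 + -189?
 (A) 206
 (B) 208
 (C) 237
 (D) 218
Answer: D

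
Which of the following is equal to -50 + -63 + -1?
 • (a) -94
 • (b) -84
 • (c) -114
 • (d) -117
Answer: c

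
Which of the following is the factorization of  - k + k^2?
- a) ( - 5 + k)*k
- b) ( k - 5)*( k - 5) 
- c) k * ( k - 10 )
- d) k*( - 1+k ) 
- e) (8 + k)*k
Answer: d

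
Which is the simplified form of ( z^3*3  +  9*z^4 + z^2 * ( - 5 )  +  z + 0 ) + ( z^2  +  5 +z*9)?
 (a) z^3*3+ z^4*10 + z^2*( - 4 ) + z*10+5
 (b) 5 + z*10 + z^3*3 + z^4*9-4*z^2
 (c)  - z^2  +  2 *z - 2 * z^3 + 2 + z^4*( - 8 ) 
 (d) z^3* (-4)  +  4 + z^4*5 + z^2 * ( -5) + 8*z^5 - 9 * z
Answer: b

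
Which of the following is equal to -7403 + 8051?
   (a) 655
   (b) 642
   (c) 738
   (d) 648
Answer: d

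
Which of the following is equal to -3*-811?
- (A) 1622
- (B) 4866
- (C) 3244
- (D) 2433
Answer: D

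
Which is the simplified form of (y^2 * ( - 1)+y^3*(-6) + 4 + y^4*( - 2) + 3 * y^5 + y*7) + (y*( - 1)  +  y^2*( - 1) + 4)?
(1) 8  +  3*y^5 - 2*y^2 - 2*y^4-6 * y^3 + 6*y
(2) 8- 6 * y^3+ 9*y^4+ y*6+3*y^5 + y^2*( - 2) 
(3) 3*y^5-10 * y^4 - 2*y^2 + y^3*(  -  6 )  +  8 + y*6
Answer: 1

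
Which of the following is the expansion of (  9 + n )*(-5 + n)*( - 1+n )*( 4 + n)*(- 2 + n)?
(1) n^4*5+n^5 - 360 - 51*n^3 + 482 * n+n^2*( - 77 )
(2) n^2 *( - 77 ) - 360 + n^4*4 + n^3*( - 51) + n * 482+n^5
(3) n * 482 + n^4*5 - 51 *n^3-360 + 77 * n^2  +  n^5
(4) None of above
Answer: 1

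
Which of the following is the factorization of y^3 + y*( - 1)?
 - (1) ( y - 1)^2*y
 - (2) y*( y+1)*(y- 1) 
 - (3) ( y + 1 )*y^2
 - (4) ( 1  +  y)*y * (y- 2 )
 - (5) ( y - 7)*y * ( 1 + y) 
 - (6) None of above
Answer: 2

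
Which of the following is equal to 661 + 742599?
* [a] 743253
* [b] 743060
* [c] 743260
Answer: c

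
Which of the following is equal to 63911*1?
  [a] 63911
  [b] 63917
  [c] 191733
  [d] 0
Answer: a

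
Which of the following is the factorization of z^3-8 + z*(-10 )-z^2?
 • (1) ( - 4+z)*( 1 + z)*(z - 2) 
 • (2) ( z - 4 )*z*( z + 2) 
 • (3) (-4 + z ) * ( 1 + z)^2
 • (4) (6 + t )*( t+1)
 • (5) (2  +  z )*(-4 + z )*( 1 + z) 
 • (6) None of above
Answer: 5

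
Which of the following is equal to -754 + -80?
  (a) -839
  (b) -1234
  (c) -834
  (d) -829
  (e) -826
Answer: c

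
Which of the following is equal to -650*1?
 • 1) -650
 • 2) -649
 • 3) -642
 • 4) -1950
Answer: 1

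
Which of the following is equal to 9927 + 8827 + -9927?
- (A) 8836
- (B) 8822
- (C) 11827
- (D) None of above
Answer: D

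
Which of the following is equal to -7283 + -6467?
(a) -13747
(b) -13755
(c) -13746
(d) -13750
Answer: d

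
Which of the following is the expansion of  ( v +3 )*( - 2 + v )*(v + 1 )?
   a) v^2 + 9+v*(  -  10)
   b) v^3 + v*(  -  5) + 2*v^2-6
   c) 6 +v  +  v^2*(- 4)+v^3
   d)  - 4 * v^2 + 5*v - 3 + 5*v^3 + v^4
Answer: b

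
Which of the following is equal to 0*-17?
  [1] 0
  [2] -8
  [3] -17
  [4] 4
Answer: 1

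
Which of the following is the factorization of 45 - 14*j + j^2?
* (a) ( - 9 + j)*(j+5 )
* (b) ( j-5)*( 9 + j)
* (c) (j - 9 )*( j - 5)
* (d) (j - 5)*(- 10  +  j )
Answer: c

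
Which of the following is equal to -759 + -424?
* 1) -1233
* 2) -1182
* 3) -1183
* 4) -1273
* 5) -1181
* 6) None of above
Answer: 3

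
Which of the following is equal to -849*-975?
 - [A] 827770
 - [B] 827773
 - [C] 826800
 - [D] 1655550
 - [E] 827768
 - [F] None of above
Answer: F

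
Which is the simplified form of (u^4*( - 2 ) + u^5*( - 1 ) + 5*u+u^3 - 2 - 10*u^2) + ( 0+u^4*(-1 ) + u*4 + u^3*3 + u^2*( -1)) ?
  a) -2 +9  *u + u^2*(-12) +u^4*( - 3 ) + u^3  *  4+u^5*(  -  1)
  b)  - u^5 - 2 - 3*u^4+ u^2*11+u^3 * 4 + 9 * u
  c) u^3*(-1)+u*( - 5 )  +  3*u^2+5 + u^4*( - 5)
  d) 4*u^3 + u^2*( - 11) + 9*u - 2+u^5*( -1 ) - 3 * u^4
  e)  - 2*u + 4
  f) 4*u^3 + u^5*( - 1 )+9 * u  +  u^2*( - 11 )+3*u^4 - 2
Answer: d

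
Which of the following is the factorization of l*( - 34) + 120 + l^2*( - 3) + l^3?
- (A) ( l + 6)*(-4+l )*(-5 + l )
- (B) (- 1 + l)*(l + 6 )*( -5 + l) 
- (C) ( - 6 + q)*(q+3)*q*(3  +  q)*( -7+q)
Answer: A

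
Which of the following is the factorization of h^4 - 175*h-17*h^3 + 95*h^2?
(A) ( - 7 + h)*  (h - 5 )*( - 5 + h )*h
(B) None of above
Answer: A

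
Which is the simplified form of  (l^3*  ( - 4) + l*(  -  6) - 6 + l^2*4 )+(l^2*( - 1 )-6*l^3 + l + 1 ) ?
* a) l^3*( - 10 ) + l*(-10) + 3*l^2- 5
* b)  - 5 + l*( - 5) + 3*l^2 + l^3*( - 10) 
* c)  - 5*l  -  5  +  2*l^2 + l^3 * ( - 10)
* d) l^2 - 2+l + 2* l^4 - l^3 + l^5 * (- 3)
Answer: b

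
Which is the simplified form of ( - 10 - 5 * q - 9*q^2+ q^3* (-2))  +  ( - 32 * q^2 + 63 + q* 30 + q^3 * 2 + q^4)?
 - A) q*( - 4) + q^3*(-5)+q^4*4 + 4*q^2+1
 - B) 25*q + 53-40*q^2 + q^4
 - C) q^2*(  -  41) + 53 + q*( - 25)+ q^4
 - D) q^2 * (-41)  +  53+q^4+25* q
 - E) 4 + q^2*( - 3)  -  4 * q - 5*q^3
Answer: D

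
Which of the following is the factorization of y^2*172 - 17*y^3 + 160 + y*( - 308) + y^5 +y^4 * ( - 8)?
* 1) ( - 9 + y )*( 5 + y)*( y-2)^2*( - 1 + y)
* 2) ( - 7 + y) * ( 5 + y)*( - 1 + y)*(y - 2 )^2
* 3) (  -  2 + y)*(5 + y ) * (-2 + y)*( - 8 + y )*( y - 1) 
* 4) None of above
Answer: 3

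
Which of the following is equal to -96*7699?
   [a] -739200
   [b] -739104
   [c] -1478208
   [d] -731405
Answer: b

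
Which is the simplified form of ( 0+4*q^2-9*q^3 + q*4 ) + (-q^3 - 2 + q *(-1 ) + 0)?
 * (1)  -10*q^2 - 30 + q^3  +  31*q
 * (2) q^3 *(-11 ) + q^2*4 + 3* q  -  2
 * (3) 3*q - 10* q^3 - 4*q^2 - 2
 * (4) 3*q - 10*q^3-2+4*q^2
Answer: 4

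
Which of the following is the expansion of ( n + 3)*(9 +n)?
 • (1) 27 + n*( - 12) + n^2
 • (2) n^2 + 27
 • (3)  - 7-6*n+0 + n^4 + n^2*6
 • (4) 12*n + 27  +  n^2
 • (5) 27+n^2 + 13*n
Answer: 4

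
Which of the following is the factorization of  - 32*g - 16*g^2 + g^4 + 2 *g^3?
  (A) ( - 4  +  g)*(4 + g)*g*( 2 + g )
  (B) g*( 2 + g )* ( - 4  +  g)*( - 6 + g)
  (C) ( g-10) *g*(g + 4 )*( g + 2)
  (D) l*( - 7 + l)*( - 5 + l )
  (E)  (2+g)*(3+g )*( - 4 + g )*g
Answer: A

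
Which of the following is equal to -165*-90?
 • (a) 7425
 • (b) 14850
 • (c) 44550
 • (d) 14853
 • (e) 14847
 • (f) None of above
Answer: b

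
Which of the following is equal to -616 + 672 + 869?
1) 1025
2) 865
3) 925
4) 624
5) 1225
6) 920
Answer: 3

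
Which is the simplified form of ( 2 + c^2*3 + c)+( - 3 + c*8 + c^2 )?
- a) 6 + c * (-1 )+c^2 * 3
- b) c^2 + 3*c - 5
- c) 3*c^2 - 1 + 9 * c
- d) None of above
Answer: d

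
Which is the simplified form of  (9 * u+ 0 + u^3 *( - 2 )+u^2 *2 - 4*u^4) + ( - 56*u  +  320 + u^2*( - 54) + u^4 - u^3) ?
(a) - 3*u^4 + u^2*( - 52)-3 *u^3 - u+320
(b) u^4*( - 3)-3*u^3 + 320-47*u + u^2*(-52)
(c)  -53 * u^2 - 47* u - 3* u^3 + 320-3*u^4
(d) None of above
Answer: b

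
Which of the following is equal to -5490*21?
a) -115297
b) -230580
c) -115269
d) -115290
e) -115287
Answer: d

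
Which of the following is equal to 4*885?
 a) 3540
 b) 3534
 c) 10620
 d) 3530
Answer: a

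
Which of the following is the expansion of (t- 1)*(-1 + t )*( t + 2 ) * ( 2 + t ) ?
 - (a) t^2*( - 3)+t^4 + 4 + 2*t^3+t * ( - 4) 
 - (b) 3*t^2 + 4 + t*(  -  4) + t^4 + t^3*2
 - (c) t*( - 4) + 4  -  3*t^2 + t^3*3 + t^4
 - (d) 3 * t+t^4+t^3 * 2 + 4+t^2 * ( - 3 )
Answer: a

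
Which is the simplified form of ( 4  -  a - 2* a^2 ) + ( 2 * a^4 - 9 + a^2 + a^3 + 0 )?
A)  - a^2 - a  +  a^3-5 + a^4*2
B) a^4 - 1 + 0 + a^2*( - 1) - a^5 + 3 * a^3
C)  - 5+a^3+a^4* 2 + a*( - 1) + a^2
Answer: A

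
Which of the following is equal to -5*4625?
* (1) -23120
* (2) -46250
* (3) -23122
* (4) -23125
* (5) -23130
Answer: 4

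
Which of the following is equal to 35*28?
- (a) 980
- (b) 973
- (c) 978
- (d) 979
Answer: a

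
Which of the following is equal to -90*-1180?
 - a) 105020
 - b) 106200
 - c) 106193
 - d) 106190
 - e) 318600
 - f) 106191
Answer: b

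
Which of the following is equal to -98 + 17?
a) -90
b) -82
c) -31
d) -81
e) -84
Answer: d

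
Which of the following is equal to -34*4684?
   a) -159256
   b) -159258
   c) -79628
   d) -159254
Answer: a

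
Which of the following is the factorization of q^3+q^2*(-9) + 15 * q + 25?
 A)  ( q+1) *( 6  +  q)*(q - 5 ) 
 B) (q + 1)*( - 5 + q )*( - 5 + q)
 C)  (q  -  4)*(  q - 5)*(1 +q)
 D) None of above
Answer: B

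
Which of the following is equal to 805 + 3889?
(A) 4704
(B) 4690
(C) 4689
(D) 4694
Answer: D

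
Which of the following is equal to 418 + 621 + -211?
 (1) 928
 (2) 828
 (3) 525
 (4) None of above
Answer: 2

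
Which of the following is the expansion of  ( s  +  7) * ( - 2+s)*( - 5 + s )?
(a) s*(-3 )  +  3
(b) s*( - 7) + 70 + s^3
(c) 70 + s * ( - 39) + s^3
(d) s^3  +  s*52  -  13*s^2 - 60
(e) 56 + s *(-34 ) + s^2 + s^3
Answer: c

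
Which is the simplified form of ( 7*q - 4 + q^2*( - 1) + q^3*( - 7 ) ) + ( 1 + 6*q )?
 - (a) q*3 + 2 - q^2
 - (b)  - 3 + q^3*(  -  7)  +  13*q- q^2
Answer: b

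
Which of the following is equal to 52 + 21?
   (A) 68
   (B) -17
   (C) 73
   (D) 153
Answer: C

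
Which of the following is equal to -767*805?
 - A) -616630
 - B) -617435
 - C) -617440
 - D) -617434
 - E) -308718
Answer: B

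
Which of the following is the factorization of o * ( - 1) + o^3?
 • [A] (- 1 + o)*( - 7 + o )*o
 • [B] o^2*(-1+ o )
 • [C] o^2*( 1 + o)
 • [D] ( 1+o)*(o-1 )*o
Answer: D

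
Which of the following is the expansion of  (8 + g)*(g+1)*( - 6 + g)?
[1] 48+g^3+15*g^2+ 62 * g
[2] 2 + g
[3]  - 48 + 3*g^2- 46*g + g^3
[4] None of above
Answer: 3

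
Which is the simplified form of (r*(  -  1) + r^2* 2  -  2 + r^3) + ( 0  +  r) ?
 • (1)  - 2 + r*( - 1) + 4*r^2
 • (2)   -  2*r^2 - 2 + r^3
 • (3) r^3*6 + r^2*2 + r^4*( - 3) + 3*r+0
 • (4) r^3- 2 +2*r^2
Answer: 4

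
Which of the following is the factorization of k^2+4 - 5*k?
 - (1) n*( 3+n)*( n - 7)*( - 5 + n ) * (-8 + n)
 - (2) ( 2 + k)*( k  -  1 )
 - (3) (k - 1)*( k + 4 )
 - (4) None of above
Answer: 4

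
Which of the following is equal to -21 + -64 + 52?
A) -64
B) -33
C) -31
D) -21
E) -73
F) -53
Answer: B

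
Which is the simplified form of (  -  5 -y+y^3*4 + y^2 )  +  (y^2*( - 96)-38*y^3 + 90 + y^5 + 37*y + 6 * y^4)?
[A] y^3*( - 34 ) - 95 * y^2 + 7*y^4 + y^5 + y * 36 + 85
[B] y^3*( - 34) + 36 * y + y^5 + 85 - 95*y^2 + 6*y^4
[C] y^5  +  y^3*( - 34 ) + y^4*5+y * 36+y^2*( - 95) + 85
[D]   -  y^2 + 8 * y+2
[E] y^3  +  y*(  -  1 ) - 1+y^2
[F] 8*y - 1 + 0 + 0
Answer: B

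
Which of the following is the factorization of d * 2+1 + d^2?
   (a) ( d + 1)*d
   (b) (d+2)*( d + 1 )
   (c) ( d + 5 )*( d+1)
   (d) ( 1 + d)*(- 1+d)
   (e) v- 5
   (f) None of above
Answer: f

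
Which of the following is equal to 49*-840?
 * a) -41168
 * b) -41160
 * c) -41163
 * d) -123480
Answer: b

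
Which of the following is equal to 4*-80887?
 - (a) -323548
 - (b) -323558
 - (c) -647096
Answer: a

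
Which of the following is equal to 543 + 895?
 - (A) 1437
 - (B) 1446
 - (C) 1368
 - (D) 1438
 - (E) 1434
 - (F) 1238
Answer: D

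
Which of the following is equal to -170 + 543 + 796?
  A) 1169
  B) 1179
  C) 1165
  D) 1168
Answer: A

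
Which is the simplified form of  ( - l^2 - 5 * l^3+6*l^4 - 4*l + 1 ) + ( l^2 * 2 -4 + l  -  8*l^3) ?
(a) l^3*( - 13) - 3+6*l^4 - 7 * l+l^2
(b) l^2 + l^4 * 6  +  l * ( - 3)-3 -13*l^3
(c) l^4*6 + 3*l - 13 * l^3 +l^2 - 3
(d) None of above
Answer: b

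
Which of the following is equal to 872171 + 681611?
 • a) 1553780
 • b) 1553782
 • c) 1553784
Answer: b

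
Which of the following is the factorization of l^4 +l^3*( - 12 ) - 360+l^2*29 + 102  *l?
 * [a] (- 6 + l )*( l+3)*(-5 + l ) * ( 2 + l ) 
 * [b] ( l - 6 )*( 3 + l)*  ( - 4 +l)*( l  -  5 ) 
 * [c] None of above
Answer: b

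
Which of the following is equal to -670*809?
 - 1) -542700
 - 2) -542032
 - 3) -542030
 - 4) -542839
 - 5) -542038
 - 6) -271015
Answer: 3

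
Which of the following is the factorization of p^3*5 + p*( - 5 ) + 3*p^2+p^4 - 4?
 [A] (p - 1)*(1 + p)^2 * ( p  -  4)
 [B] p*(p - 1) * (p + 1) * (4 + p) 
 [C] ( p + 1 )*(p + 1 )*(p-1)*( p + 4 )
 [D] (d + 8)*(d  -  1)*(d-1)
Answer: C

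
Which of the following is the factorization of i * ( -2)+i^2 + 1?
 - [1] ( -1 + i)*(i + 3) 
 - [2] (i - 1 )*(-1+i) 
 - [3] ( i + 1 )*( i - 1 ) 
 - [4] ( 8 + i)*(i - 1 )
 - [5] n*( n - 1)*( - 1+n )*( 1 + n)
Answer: 2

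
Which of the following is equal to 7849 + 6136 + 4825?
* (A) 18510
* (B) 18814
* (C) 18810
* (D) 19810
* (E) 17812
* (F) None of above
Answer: C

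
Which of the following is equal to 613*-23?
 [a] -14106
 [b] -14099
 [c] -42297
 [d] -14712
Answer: b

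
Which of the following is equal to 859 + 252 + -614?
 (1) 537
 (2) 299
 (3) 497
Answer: 3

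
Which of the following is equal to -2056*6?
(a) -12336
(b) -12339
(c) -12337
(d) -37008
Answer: a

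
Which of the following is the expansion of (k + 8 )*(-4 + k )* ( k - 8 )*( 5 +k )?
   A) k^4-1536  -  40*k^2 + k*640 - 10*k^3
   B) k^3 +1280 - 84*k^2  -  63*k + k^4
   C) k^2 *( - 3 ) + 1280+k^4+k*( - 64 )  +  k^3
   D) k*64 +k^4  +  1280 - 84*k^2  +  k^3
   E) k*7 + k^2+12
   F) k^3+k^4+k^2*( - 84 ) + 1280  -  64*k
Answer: F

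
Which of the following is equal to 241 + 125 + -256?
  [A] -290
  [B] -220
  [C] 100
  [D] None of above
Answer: D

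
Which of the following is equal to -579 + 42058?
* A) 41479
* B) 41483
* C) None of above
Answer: A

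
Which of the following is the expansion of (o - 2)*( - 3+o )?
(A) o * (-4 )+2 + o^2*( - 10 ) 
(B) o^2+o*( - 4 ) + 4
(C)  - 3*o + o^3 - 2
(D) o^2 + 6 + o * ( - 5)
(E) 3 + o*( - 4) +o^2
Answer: D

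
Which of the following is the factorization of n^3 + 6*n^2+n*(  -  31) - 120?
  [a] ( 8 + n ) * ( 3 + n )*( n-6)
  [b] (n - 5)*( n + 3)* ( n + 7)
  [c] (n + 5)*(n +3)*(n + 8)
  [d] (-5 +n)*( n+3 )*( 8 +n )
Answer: d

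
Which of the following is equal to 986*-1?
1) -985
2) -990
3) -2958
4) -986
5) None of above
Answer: 4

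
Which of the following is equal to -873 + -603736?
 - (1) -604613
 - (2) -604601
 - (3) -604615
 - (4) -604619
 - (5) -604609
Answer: 5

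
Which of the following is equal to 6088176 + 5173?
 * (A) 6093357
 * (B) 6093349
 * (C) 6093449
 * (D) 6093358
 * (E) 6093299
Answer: B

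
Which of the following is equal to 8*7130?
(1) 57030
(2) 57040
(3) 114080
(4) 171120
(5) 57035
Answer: 2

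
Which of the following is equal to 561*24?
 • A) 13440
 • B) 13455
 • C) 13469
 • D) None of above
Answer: D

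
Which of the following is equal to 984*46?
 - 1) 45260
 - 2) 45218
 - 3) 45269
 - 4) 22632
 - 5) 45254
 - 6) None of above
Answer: 6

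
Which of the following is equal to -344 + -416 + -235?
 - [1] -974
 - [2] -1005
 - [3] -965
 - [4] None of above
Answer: 4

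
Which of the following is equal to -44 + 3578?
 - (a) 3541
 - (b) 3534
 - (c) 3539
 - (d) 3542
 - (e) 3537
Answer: b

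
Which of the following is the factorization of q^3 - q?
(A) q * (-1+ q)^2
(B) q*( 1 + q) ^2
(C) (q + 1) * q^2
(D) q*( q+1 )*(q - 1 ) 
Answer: D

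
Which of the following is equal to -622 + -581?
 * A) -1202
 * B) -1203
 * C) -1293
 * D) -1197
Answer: B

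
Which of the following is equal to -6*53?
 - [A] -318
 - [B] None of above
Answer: A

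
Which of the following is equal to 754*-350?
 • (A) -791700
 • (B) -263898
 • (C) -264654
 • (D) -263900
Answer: D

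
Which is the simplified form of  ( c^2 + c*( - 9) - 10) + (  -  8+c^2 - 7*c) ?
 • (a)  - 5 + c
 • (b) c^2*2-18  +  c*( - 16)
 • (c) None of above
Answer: b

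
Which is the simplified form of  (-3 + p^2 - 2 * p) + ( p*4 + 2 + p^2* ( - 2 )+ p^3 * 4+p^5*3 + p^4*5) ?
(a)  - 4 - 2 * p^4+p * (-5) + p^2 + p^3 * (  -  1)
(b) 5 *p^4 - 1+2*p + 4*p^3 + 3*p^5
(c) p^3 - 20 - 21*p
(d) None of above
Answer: d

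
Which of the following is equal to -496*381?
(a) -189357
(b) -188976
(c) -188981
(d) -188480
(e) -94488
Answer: b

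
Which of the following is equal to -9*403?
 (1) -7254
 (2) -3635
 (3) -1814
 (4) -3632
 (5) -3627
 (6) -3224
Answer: 5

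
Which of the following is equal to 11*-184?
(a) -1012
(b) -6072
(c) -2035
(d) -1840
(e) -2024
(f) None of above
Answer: e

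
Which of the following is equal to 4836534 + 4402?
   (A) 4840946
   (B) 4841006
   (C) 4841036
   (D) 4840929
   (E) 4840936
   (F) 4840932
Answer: E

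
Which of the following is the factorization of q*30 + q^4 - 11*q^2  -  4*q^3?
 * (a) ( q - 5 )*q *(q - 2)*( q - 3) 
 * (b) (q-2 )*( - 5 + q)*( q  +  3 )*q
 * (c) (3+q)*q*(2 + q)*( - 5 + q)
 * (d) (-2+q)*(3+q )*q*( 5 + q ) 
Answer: b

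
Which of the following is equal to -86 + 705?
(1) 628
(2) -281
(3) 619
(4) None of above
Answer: 3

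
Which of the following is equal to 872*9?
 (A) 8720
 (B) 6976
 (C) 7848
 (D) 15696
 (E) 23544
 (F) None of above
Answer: C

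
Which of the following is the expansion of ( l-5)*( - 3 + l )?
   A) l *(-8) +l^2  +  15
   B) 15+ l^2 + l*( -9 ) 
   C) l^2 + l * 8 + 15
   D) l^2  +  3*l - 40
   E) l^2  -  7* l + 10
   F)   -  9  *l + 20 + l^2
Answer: A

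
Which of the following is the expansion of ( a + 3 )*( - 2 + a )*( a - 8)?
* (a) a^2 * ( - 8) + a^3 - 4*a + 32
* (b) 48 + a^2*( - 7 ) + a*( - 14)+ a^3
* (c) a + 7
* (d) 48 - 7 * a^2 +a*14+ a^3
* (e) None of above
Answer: b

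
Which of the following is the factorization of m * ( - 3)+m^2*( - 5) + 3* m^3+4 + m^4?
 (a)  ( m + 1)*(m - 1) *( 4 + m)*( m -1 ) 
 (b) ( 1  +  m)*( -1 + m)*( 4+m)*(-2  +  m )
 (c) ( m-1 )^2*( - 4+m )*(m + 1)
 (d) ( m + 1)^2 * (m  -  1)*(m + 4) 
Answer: a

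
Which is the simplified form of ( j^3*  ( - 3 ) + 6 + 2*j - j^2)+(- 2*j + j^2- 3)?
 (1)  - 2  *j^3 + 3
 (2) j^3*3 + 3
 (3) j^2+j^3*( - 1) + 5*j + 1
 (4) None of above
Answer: 4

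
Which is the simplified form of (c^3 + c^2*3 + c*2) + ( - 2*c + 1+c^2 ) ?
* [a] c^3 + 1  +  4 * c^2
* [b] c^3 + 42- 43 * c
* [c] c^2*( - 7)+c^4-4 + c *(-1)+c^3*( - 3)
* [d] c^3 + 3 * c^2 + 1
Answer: a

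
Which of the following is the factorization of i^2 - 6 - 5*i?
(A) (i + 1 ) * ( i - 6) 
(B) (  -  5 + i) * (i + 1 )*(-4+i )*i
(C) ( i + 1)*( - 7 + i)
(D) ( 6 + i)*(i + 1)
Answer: A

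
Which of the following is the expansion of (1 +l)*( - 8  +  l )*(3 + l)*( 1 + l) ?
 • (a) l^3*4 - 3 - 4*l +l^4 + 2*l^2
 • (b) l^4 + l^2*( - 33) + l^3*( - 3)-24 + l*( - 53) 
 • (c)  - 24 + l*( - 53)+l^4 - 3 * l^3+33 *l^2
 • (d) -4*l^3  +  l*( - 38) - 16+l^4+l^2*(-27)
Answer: b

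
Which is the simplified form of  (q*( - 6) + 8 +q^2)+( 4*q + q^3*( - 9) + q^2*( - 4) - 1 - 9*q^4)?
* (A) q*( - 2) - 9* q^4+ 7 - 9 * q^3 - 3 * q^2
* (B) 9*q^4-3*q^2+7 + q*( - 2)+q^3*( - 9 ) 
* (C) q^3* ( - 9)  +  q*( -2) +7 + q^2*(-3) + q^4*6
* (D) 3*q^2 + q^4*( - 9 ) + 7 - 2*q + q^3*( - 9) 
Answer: A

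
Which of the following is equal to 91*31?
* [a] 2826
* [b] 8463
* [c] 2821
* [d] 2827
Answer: c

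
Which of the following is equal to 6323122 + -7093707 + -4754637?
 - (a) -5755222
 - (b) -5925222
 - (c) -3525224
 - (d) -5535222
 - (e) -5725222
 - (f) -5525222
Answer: f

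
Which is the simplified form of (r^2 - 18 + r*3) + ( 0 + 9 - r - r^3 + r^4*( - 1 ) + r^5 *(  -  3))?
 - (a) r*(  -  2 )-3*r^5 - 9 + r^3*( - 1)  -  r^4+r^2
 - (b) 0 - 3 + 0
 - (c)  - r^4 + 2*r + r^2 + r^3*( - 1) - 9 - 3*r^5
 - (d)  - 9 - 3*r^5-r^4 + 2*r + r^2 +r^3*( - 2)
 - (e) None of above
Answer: c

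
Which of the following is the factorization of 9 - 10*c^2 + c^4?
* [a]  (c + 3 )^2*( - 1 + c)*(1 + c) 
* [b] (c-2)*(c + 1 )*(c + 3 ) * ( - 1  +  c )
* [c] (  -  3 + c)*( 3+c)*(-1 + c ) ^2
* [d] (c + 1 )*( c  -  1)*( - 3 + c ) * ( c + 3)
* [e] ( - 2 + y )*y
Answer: d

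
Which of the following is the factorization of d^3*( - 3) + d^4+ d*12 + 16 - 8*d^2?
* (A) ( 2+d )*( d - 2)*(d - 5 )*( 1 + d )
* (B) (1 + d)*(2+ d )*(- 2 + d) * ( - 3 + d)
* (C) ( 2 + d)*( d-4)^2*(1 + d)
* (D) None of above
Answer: D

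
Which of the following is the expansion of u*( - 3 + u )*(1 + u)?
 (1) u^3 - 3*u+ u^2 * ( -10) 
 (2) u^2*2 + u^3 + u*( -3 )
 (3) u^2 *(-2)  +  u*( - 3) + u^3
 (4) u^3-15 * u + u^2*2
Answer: 3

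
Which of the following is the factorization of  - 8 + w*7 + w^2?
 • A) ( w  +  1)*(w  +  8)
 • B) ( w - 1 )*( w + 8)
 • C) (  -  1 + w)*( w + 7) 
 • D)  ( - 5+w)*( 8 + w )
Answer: B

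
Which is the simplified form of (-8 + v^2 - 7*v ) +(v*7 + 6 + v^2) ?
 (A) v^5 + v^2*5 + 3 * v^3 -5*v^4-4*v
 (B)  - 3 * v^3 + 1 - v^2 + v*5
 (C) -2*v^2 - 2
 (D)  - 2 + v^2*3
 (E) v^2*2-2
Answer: E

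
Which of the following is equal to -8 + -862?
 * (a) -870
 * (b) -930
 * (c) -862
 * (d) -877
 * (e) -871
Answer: a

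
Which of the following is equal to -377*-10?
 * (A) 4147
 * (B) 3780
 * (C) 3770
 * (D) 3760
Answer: C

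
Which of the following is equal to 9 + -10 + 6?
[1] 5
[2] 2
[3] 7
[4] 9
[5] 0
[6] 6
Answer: 1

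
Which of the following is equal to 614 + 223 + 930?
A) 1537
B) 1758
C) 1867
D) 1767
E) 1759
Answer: D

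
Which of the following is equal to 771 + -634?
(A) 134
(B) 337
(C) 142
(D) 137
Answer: D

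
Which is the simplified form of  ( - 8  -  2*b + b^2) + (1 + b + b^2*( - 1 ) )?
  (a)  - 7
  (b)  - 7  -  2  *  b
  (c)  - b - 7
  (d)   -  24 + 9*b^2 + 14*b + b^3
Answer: c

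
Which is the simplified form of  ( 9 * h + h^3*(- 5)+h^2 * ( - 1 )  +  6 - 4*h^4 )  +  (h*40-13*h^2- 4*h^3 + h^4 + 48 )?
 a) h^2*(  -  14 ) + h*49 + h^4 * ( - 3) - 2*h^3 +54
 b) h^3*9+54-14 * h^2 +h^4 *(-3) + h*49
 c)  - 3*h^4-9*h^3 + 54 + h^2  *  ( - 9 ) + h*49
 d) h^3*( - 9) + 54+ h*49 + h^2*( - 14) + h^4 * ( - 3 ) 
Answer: d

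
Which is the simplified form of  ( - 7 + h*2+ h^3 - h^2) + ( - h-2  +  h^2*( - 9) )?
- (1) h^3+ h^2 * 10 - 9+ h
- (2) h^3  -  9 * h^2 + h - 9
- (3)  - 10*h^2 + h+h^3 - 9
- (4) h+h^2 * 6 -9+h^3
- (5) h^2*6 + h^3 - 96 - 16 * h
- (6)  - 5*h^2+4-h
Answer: 3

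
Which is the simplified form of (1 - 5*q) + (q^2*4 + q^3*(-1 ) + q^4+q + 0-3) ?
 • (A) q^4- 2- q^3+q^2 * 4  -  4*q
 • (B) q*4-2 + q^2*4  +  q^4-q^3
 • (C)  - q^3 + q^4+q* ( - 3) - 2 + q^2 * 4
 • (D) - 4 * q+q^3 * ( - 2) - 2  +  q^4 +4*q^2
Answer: A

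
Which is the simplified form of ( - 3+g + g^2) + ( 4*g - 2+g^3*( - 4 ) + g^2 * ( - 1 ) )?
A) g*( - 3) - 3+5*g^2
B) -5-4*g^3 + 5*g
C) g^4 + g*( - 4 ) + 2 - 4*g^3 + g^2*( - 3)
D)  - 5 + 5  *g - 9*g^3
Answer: B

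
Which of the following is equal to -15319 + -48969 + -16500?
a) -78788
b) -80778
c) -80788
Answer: c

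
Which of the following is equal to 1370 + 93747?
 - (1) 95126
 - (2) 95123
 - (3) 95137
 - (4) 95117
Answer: 4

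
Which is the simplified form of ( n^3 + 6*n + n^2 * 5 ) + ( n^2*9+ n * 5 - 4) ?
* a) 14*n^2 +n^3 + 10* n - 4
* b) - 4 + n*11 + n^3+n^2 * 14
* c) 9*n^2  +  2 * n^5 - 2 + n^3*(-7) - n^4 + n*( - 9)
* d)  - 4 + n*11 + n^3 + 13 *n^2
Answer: b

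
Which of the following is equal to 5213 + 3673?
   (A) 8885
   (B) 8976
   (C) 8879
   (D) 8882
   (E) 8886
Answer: E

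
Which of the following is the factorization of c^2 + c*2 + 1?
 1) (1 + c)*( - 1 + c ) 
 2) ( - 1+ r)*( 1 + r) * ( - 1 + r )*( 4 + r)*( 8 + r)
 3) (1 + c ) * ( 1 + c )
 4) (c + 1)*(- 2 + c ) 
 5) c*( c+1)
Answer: 3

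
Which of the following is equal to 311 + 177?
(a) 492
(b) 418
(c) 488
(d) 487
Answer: c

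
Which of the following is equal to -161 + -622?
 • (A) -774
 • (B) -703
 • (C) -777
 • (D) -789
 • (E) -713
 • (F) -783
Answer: F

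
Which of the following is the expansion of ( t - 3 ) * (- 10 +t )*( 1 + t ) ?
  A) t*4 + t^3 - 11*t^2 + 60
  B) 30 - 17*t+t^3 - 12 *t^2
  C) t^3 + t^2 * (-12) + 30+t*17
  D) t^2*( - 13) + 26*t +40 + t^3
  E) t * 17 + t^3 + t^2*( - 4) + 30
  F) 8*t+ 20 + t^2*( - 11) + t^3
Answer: C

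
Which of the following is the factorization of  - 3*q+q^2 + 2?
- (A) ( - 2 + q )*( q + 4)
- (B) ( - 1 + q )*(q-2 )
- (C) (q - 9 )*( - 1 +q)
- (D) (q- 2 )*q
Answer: B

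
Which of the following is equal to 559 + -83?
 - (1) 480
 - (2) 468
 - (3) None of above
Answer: 3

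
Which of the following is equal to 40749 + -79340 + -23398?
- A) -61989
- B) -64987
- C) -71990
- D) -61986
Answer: A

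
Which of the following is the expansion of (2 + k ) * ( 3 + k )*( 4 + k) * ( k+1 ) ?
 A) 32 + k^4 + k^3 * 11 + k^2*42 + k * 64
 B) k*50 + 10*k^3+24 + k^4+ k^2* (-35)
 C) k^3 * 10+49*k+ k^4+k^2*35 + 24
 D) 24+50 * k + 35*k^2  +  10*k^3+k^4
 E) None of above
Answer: D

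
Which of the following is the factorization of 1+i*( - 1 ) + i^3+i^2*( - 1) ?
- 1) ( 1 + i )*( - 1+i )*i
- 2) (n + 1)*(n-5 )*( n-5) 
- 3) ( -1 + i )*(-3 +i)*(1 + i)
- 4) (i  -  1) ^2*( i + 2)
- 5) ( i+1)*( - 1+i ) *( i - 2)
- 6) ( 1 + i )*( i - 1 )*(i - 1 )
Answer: 6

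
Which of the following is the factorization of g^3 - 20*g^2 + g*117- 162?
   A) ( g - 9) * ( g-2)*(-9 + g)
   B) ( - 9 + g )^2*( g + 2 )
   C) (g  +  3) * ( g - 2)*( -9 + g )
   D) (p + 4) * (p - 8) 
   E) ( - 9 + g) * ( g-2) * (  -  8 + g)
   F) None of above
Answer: A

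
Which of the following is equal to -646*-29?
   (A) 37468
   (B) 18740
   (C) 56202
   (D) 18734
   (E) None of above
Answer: D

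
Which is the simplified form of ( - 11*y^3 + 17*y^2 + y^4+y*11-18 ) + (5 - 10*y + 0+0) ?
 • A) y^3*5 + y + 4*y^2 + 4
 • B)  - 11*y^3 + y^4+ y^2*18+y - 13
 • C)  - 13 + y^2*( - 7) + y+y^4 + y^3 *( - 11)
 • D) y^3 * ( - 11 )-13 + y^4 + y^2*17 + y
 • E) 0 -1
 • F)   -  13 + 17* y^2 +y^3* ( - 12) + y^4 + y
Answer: D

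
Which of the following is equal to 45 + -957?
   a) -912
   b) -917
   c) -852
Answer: a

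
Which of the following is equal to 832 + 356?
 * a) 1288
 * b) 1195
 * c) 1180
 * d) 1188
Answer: d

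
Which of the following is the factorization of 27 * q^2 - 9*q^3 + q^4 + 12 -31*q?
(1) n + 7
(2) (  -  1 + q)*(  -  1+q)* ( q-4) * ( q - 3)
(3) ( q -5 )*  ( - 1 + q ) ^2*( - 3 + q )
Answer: 2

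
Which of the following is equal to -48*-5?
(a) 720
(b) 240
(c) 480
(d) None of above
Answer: b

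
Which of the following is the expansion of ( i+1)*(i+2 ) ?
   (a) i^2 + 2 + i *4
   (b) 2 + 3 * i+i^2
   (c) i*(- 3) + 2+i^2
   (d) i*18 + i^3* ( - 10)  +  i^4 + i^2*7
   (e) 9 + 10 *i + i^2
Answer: b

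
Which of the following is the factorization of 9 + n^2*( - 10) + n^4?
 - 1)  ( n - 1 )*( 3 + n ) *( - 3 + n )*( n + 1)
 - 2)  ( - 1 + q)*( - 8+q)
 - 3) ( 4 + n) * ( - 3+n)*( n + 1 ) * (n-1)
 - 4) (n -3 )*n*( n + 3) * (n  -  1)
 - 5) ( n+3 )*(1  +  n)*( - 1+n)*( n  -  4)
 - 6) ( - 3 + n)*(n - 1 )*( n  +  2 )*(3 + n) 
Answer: 1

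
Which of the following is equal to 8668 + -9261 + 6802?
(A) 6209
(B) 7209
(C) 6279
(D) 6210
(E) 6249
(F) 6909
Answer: A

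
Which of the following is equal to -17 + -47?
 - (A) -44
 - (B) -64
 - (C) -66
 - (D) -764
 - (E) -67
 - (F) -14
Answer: B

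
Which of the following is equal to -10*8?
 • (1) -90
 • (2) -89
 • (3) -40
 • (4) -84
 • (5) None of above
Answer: 5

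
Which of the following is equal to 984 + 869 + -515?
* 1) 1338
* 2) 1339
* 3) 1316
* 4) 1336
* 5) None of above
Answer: 1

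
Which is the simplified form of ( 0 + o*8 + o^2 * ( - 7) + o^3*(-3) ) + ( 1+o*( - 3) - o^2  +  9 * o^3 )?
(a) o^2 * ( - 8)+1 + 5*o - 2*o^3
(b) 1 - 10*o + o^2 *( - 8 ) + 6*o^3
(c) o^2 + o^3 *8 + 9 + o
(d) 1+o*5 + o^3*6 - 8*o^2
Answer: d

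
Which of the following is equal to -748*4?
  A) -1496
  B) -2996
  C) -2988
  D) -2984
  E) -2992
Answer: E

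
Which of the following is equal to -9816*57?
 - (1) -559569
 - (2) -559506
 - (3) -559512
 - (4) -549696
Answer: 3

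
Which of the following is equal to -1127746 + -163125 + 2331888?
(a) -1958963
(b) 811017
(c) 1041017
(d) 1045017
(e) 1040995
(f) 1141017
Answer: c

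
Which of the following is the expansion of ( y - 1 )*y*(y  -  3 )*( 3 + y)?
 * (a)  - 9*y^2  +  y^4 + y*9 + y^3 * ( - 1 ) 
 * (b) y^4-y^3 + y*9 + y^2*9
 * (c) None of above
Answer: a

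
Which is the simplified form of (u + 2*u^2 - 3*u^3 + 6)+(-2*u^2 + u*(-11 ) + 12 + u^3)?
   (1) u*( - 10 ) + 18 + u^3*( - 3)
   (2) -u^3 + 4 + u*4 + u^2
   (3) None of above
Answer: 3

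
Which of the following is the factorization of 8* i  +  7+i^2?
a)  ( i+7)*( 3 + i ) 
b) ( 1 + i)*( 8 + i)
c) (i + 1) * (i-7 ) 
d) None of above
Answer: d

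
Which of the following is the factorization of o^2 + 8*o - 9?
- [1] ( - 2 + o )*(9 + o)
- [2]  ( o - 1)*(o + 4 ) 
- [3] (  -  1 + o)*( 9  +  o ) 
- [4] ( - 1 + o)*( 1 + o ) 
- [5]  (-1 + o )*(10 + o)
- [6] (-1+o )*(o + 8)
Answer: 3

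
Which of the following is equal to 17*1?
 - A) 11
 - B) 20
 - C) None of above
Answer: C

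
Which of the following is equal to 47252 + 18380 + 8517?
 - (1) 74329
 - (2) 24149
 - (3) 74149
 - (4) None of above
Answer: 3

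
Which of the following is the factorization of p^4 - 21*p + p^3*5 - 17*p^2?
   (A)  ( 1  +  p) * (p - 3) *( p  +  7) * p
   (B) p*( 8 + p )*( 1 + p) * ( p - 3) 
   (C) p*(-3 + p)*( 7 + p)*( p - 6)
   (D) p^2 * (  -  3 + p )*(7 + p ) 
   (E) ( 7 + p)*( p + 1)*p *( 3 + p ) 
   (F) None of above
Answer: A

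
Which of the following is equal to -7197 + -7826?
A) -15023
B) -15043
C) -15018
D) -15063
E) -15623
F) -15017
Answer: A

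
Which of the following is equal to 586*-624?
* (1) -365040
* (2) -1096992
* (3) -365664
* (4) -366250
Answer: 3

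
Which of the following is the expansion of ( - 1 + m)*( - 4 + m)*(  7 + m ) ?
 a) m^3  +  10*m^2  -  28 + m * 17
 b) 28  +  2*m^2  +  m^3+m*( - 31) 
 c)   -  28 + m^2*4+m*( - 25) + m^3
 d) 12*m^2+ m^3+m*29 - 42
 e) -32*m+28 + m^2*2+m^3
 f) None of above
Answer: b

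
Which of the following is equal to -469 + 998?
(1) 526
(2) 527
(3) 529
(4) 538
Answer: 3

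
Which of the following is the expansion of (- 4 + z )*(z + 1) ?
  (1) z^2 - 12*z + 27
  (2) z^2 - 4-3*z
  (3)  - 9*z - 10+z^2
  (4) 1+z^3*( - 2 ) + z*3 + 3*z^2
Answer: 2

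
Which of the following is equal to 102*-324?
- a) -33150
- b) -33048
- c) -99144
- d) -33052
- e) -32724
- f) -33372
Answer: b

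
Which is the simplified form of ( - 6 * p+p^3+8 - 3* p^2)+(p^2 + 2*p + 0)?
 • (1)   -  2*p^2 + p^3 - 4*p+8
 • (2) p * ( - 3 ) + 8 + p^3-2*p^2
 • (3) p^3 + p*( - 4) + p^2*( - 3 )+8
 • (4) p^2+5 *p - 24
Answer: 1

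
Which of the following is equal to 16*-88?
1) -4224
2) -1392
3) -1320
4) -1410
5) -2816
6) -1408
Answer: 6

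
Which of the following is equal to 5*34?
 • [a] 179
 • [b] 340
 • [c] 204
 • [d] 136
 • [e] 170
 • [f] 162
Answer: e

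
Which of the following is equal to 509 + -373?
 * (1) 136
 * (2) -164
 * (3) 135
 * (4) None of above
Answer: 1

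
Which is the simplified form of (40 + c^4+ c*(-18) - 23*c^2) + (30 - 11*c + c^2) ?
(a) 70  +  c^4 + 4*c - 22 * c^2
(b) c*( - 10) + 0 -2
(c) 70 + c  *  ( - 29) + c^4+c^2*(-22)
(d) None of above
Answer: c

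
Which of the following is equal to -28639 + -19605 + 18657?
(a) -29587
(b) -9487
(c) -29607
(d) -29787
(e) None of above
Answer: a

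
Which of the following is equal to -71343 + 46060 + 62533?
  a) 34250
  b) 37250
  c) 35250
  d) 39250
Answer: b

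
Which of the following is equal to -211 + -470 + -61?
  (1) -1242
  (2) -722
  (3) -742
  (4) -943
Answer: 3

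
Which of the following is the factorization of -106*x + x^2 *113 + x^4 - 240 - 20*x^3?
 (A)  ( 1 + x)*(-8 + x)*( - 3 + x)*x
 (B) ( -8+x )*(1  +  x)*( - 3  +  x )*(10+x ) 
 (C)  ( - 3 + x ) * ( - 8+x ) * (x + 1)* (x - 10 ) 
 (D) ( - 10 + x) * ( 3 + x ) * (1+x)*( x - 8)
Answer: C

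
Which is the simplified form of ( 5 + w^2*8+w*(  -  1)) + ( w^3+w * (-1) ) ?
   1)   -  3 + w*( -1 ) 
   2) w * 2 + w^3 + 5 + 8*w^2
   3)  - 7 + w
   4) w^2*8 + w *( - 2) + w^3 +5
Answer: 4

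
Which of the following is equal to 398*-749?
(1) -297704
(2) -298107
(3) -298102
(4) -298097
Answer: 3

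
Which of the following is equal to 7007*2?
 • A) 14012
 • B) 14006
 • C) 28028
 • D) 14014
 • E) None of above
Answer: D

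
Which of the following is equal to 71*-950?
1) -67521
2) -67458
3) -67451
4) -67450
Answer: 4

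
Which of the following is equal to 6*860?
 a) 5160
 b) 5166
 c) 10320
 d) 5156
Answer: a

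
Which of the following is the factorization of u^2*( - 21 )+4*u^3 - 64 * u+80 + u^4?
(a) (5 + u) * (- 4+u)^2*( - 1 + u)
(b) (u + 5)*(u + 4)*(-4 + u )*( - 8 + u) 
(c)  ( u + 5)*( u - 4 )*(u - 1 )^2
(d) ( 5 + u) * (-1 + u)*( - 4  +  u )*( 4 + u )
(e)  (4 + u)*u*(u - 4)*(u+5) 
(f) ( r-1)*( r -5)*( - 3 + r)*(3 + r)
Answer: d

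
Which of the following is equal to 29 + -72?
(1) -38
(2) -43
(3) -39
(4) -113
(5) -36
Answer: 2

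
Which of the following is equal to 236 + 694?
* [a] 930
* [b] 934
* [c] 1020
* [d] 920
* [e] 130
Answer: a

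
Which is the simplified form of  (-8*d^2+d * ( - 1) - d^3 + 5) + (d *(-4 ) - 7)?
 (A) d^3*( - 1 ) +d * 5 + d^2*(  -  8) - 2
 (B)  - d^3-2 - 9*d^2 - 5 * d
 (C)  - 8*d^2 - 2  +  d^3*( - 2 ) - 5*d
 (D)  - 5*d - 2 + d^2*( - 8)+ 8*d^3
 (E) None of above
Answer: E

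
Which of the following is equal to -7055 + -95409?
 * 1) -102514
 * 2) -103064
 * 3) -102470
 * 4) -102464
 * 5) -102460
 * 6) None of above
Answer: 4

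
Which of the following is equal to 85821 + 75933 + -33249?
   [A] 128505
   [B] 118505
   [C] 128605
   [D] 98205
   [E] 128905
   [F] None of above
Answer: A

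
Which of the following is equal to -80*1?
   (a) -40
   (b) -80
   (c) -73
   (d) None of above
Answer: b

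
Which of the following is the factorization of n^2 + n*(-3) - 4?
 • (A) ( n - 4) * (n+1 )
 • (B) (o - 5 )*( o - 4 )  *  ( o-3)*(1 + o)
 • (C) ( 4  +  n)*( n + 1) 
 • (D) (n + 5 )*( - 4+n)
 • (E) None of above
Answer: A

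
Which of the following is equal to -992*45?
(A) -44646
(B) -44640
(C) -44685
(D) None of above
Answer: B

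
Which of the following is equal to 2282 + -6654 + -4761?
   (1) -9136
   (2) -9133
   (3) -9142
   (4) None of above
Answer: 2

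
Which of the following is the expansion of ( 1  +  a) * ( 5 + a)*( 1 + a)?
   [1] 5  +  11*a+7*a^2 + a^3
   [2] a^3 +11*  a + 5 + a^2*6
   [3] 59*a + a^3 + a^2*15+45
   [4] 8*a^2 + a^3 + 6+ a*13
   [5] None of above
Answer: 1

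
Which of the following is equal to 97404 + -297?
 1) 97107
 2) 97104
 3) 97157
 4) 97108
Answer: 1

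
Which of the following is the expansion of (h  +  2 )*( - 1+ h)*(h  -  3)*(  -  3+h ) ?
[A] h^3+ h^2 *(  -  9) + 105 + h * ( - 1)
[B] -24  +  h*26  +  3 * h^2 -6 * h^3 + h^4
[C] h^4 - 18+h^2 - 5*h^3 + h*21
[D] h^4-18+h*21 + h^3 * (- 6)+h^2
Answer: C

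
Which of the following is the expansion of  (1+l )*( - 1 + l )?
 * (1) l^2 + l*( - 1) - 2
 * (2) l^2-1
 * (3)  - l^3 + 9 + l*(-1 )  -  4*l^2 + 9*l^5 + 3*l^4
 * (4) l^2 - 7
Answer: 2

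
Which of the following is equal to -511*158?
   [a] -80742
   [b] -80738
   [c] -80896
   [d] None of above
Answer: b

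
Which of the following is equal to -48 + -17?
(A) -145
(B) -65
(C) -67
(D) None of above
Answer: B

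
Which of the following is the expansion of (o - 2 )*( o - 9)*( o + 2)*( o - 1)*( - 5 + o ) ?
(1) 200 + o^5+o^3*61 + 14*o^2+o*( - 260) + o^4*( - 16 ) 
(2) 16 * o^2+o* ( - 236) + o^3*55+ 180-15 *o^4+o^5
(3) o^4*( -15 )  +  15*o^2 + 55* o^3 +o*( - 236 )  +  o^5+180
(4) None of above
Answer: 3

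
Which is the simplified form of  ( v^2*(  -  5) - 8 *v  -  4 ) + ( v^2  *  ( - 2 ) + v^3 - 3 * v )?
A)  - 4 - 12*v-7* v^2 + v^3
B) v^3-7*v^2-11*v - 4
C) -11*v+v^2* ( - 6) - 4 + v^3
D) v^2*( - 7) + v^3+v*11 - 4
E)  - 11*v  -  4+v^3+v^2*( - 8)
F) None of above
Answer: B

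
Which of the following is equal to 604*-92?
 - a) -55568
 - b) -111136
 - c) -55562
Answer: a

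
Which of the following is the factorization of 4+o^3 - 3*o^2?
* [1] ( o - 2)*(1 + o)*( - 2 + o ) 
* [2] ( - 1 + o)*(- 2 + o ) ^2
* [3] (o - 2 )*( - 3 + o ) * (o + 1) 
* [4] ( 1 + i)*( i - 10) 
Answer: 1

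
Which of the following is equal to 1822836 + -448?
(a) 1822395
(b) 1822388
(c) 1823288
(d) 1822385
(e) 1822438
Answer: b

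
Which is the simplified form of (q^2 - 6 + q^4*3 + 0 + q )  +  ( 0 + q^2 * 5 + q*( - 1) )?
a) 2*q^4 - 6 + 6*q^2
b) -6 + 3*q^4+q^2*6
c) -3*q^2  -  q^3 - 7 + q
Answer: b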